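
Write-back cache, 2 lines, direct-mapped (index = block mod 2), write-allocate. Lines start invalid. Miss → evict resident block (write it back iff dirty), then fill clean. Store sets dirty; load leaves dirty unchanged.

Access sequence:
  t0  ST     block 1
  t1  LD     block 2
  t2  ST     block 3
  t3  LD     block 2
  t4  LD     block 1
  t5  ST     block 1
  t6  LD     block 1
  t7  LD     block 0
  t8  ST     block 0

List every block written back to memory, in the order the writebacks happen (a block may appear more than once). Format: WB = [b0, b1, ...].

0: W B1 -> L1 miss  d=D]
1: R B2 -> L0 miss  d=-]
2: W B3 -> L1 miss wb->B1  d=D]
3: R B2 -> L0 hit  d=-]
4: R B1 -> L1 miss wb->B3  d=-]
5: W B1 -> L1 hit  d=D]
6: R B1 -> L1 hit  d=D]
7: R B0 -> L0 miss  d=-]
8: W B0 -> L0 hit  d=D]

WB = [1, 3]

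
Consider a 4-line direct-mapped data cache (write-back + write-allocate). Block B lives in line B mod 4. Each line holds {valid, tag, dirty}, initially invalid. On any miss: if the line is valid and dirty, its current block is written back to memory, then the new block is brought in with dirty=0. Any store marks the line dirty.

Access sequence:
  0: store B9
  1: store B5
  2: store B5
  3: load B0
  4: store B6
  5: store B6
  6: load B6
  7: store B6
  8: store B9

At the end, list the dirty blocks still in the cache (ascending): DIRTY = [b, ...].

  0 | W B9 → L1 miss [D]
  1 | W B5 → L1 miss wb→B9 [D]
  2 | W B5 → L1 hit [D]
  3 | R B0 → L0 miss [-]
  4 | W B6 → L2 miss [D]
  5 | W B6 → L2 hit [D]
  6 | R B6 → L2 hit [D]
  7 | W B6 → L2 hit [D]
  8 | W B9 → L1 miss wb→B5 [D]

DIRTY = [6, 9]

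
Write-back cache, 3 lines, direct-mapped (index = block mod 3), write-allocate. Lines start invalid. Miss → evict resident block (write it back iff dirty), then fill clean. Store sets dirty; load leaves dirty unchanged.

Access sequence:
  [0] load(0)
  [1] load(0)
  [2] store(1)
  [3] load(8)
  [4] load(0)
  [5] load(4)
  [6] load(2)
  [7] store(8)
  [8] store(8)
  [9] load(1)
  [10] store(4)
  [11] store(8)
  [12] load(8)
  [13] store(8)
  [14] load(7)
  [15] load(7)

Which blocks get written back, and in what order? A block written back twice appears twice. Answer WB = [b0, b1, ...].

0: R B0 → L0 miss [-]
1: R B0 → L0 hit [-]
2: W B1 → L1 miss [D]
3: R B8 → L2 miss [-]
4: R B0 → L0 hit [-]
5: R B4 → L1 miss wb→B1 [-]
6: R B2 → L2 miss [-]
7: W B8 → L2 miss [D]
8: W B8 → L2 hit [D]
9: R B1 → L1 miss [-]
10: W B4 → L1 miss [D]
11: W B8 → L2 hit [D]
12: R B8 → L2 hit [D]
13: W B8 → L2 hit [D]
14: R B7 → L1 miss wb→B4 [-]
15: R B7 → L1 hit [-]

WB = [1, 4]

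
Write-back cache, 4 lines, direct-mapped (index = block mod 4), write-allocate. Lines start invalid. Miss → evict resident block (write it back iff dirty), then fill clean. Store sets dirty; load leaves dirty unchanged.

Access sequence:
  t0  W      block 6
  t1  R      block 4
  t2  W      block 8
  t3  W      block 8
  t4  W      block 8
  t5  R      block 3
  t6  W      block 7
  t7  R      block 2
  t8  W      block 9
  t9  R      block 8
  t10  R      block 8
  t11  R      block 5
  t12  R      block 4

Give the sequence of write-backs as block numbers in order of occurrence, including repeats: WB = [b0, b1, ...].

WB = [6, 9, 8]

  0 | W B6 → L2 miss [D]
  1 | R B4 → L0 miss [-]
  2 | W B8 → L0 miss [D]
  3 | W B8 → L0 hit [D]
  4 | W B8 → L0 hit [D]
  5 | R B3 → L3 miss [-]
  6 | W B7 → L3 miss [D]
  7 | R B2 → L2 miss wb→B6 [-]
  8 | W B9 → L1 miss [D]
  9 | R B8 → L0 hit [D]
  10 | R B8 → L0 hit [D]
  11 | R B5 → L1 miss wb→B9 [-]
  12 | R B4 → L0 miss wb→B8 [-]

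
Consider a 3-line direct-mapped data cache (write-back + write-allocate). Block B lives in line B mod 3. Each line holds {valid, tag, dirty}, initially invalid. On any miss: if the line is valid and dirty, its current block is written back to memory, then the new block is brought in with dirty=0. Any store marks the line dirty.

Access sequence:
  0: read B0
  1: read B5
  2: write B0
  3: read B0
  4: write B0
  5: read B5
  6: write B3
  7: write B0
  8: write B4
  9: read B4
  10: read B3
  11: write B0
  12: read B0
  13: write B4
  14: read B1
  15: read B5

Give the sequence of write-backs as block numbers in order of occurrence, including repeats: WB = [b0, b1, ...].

WB = [0, 3, 0, 4]

0: R B0 -> L0 miss  d=-]
1: R B5 -> L2 miss  d=-]
2: W B0 -> L0 hit  d=D]
3: R B0 -> L0 hit  d=D]
4: W B0 -> L0 hit  d=D]
5: R B5 -> L2 hit  d=-]
6: W B3 -> L0 miss wb->B0  d=D]
7: W B0 -> L0 miss wb->B3  d=D]
8: W B4 -> L1 miss  d=D]
9: R B4 -> L1 hit  d=D]
10: R B3 -> L0 miss wb->B0  d=-]
11: W B0 -> L0 miss  d=D]
12: R B0 -> L0 hit  d=D]
13: W B4 -> L1 hit  d=D]
14: R B1 -> L1 miss wb->B4  d=-]
15: R B5 -> L2 hit  d=-]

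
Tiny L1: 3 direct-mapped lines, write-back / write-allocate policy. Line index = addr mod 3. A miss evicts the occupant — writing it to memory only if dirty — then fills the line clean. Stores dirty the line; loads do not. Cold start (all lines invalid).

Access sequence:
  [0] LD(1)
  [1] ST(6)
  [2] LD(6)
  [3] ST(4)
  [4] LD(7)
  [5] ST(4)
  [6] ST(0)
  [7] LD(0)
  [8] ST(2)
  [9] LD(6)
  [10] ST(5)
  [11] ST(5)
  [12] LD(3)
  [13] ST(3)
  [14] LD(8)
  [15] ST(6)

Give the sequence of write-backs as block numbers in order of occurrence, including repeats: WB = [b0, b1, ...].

WB = [4, 6, 0, 2, 5, 3]

  0 | R B1 → L1 miss [-]
  1 | W B6 → L0 miss [D]
  2 | R B6 → L0 hit [D]
  3 | W B4 → L1 miss [D]
  4 | R B7 → L1 miss wb→B4 [-]
  5 | W B4 → L1 miss [D]
  6 | W B0 → L0 miss wb→B6 [D]
  7 | R B0 → L0 hit [D]
  8 | W B2 → L2 miss [D]
  9 | R B6 → L0 miss wb→B0 [-]
  10 | W B5 → L2 miss wb→B2 [D]
  11 | W B5 → L2 hit [D]
  12 | R B3 → L0 miss [-]
  13 | W B3 → L0 hit [D]
  14 | R B8 → L2 miss wb→B5 [-]
  15 | W B6 → L0 miss wb→B3 [D]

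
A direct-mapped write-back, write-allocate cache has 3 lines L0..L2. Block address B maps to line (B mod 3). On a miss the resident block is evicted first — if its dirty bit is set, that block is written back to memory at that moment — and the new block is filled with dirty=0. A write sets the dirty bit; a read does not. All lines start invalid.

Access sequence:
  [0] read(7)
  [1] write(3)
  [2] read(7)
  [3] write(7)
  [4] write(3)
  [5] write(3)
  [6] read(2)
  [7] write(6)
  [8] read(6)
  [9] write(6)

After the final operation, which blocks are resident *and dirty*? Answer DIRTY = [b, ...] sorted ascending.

  0 | R B7 → L1 miss [-]
  1 | W B3 → L0 miss [D]
  2 | R B7 → L1 hit [-]
  3 | W B7 → L1 hit [D]
  4 | W B3 → L0 hit [D]
  5 | W B3 → L0 hit [D]
  6 | R B2 → L2 miss [-]
  7 | W B6 → L0 miss wb→B3 [D]
  8 | R B6 → L0 hit [D]
  9 | W B6 → L0 hit [D]

DIRTY = [6, 7]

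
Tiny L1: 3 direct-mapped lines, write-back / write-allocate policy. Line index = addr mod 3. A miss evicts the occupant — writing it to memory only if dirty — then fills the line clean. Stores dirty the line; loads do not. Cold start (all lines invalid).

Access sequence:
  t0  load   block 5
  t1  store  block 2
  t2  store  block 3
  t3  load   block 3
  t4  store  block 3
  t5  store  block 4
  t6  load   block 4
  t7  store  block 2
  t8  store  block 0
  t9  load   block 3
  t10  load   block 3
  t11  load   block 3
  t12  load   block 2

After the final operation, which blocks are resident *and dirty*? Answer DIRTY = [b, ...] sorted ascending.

DIRTY = [2, 4]

  0 | R B5 → L2 miss [-]
  1 | W B2 → L2 miss [D]
  2 | W B3 → L0 miss [D]
  3 | R B3 → L0 hit [D]
  4 | W B3 → L0 hit [D]
  5 | W B4 → L1 miss [D]
  6 | R B4 → L1 hit [D]
  7 | W B2 → L2 hit [D]
  8 | W B0 → L0 miss wb→B3 [D]
  9 | R B3 → L0 miss wb→B0 [-]
  10 | R B3 → L0 hit [-]
  11 | R B3 → L0 hit [-]
  12 | R B2 → L2 hit [D]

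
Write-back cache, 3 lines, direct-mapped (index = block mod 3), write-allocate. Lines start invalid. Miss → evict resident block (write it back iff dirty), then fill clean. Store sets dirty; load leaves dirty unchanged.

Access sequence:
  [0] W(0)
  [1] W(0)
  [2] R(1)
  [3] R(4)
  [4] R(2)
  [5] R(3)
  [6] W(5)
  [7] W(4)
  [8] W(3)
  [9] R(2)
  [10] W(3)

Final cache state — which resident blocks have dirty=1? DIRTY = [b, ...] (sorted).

  0 | W B0 → L0 miss [D]
  1 | W B0 → L0 hit [D]
  2 | R B1 → L1 miss [-]
  3 | R B4 → L1 miss [-]
  4 | R B2 → L2 miss [-]
  5 | R B3 → L0 miss wb→B0 [-]
  6 | W B5 → L2 miss [D]
  7 | W B4 → L1 hit [D]
  8 | W B3 → L0 hit [D]
  9 | R B2 → L2 miss wb→B5 [-]
  10 | W B3 → L0 hit [D]

DIRTY = [3, 4]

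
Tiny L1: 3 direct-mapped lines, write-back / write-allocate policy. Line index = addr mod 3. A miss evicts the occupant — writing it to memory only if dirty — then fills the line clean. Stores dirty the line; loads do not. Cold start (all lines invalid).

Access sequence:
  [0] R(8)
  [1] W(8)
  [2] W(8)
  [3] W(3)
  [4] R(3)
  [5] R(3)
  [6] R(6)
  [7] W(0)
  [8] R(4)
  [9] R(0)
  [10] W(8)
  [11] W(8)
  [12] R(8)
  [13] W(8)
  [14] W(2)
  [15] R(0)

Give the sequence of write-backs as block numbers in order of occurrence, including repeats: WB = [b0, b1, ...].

  0 | R B8 → L2 miss [-]
  1 | W B8 → L2 hit [D]
  2 | W B8 → L2 hit [D]
  3 | W B3 → L0 miss [D]
  4 | R B3 → L0 hit [D]
  5 | R B3 → L0 hit [D]
  6 | R B6 → L0 miss wb→B3 [-]
  7 | W B0 → L0 miss [D]
  8 | R B4 → L1 miss [-]
  9 | R B0 → L0 hit [D]
  10 | W B8 → L2 hit [D]
  11 | W B8 → L2 hit [D]
  12 | R B8 → L2 hit [D]
  13 | W B8 → L2 hit [D]
  14 | W B2 → L2 miss wb→B8 [D]
  15 | R B0 → L0 hit [D]

WB = [3, 8]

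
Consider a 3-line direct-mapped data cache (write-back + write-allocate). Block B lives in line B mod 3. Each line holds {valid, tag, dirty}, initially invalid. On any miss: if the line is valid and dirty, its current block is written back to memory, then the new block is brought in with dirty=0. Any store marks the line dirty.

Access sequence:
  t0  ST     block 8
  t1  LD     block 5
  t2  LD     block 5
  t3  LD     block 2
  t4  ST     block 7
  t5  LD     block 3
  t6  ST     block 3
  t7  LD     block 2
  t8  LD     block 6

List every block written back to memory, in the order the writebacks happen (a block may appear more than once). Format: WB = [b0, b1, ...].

0: W B8 → L2 miss [D]
1: R B5 → L2 miss wb→B8 [-]
2: R B5 → L2 hit [-]
3: R B2 → L2 miss [-]
4: W B7 → L1 miss [D]
5: R B3 → L0 miss [-]
6: W B3 → L0 hit [D]
7: R B2 → L2 hit [-]
8: R B6 → L0 miss wb→B3 [-]

WB = [8, 3]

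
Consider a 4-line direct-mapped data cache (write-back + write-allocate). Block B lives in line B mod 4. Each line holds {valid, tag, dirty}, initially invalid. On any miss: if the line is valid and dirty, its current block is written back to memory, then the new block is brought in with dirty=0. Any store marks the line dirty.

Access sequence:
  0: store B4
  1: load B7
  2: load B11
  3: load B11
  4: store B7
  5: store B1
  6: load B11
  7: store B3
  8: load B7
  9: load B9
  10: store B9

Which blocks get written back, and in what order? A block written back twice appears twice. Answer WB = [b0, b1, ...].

0: W B4 -> L0 miss  d=D]
1: R B7 -> L3 miss  d=-]
2: R B11 -> L3 miss  d=-]
3: R B11 -> L3 hit  d=-]
4: W B7 -> L3 miss  d=D]
5: W B1 -> L1 miss  d=D]
6: R B11 -> L3 miss wb->B7  d=-]
7: W B3 -> L3 miss  d=D]
8: R B7 -> L3 miss wb->B3  d=-]
9: R B9 -> L1 miss wb->B1  d=-]
10: W B9 -> L1 hit  d=D]

WB = [7, 3, 1]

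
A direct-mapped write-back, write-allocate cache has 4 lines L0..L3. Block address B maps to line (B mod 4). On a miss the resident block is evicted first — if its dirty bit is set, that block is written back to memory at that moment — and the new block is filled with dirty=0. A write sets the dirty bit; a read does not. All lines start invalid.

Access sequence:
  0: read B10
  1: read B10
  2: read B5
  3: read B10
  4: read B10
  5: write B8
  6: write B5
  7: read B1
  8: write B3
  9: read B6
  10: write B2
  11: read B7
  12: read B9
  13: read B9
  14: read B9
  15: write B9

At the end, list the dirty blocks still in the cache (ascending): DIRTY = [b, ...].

  0 | R B10 → L2 miss [-]
  1 | R B10 → L2 hit [-]
  2 | R B5 → L1 miss [-]
  3 | R B10 → L2 hit [-]
  4 | R B10 → L2 hit [-]
  5 | W B8 → L0 miss [D]
  6 | W B5 → L1 hit [D]
  7 | R B1 → L1 miss wb→B5 [-]
  8 | W B3 → L3 miss [D]
  9 | R B6 → L2 miss [-]
  10 | W B2 → L2 miss [D]
  11 | R B7 → L3 miss wb→B3 [-]
  12 | R B9 → L1 miss [-]
  13 | R B9 → L1 hit [-]
  14 | R B9 → L1 hit [-]
  15 | W B9 → L1 hit [D]

DIRTY = [2, 8, 9]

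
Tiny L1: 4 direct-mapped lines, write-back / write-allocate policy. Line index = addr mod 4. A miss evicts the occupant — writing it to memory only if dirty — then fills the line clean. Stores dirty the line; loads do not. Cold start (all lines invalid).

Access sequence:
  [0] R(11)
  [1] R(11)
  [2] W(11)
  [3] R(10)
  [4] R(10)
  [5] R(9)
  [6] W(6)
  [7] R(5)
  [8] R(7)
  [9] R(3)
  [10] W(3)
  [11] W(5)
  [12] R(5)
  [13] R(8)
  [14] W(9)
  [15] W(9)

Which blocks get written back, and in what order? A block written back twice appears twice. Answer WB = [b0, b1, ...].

0: R B11 → L3 miss [-]
1: R B11 → L3 hit [-]
2: W B11 → L3 hit [D]
3: R B10 → L2 miss [-]
4: R B10 → L2 hit [-]
5: R B9 → L1 miss [-]
6: W B6 → L2 miss [D]
7: R B5 → L1 miss [-]
8: R B7 → L3 miss wb→B11 [-]
9: R B3 → L3 miss [-]
10: W B3 → L3 hit [D]
11: W B5 → L1 hit [D]
12: R B5 → L1 hit [D]
13: R B8 → L0 miss [-]
14: W B9 → L1 miss wb→B5 [D]
15: W B9 → L1 hit [D]

WB = [11, 5]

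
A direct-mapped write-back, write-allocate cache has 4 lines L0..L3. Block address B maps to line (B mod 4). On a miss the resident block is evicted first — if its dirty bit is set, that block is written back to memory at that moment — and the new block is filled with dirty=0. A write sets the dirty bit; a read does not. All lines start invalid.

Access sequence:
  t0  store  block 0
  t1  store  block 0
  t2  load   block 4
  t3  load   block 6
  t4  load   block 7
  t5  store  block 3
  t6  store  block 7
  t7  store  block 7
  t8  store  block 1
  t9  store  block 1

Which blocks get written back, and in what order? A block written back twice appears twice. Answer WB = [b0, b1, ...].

WB = [0, 3]

0: W B0 → L0 miss [D]
1: W B0 → L0 hit [D]
2: R B4 → L0 miss wb→B0 [-]
3: R B6 → L2 miss [-]
4: R B7 → L3 miss [-]
5: W B3 → L3 miss [D]
6: W B7 → L3 miss wb→B3 [D]
7: W B7 → L3 hit [D]
8: W B1 → L1 miss [D]
9: W B1 → L1 hit [D]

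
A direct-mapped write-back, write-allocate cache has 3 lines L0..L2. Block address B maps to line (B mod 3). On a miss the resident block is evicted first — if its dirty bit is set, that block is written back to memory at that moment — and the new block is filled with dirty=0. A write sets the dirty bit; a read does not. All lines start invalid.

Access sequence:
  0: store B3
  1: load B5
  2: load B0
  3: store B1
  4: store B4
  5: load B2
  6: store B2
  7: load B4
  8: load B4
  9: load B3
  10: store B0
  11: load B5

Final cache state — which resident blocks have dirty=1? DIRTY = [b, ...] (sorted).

0: W B3 -> L0 miss  d=D]
1: R B5 -> L2 miss  d=-]
2: R B0 -> L0 miss wb->B3  d=-]
3: W B1 -> L1 miss  d=D]
4: W B4 -> L1 miss wb->B1  d=D]
5: R B2 -> L2 miss  d=-]
6: W B2 -> L2 hit  d=D]
7: R B4 -> L1 hit  d=D]
8: R B4 -> L1 hit  d=D]
9: R B3 -> L0 miss  d=-]
10: W B0 -> L0 miss  d=D]
11: R B5 -> L2 miss wb->B2  d=-]

DIRTY = [0, 4]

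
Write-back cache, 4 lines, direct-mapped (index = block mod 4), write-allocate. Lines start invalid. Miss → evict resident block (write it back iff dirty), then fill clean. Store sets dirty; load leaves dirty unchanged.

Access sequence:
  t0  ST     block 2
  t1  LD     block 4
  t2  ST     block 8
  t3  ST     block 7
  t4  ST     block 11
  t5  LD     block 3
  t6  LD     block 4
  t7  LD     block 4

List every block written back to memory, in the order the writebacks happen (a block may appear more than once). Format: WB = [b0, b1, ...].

WB = [7, 11, 8]

0: W B2 → L2 miss [D]
1: R B4 → L0 miss [-]
2: W B8 → L0 miss [D]
3: W B7 → L3 miss [D]
4: W B11 → L3 miss wb→B7 [D]
5: R B3 → L3 miss wb→B11 [-]
6: R B4 → L0 miss wb→B8 [-]
7: R B4 → L0 hit [-]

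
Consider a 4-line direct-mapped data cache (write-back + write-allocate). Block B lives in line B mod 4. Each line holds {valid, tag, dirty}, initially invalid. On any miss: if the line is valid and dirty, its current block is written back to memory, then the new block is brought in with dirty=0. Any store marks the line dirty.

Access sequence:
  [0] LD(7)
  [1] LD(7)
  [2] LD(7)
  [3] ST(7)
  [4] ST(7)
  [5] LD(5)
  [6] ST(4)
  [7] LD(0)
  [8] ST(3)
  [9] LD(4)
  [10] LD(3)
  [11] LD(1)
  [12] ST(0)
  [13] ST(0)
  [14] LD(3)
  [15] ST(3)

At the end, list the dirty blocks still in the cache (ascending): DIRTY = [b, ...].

DIRTY = [0, 3]

  0 | R B7 → L3 miss [-]
  1 | R B7 → L3 hit [-]
  2 | R B7 → L3 hit [-]
  3 | W B7 → L3 hit [D]
  4 | W B7 → L3 hit [D]
  5 | R B5 → L1 miss [-]
  6 | W B4 → L0 miss [D]
  7 | R B0 → L0 miss wb→B4 [-]
  8 | W B3 → L3 miss wb→B7 [D]
  9 | R B4 → L0 miss [-]
  10 | R B3 → L3 hit [D]
  11 | R B1 → L1 miss [-]
  12 | W B0 → L0 miss [D]
  13 | W B0 → L0 hit [D]
  14 | R B3 → L3 hit [D]
  15 | W B3 → L3 hit [D]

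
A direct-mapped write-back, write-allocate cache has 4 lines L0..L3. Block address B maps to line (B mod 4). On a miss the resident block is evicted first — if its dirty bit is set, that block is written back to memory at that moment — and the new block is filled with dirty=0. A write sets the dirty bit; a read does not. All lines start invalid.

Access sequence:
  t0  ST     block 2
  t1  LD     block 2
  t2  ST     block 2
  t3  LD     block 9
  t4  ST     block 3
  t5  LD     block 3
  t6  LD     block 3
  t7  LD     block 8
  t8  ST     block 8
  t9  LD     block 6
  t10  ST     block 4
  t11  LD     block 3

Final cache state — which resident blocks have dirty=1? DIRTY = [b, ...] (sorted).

0: W B2 → L2 miss [D]
1: R B2 → L2 hit [D]
2: W B2 → L2 hit [D]
3: R B9 → L1 miss [-]
4: W B3 → L3 miss [D]
5: R B3 → L3 hit [D]
6: R B3 → L3 hit [D]
7: R B8 → L0 miss [-]
8: W B8 → L0 hit [D]
9: R B6 → L2 miss wb→B2 [-]
10: W B4 → L0 miss wb→B8 [D]
11: R B3 → L3 hit [D]

DIRTY = [3, 4]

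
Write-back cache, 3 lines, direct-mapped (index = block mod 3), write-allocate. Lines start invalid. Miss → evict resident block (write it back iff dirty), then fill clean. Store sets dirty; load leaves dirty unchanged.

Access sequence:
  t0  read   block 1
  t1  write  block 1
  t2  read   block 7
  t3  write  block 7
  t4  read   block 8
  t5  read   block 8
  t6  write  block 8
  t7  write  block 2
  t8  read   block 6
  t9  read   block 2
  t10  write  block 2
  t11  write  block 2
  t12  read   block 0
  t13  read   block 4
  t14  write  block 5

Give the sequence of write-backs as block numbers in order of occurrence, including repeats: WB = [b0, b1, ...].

0: R B1 -> L1 miss  d=-]
1: W B1 -> L1 hit  d=D]
2: R B7 -> L1 miss wb->B1  d=-]
3: W B7 -> L1 hit  d=D]
4: R B8 -> L2 miss  d=-]
5: R B8 -> L2 hit  d=-]
6: W B8 -> L2 hit  d=D]
7: W B2 -> L2 miss wb->B8  d=D]
8: R B6 -> L0 miss  d=-]
9: R B2 -> L2 hit  d=D]
10: W B2 -> L2 hit  d=D]
11: W B2 -> L2 hit  d=D]
12: R B0 -> L0 miss  d=-]
13: R B4 -> L1 miss wb->B7  d=-]
14: W B5 -> L2 miss wb->B2  d=D]

WB = [1, 8, 7, 2]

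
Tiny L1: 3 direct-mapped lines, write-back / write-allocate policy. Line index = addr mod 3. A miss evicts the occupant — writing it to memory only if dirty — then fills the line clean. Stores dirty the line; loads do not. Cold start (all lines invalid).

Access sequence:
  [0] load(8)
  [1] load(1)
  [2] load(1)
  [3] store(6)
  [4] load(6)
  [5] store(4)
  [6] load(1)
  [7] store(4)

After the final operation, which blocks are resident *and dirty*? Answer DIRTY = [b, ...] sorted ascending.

0: R B8 → L2 miss [-]
1: R B1 → L1 miss [-]
2: R B1 → L1 hit [-]
3: W B6 → L0 miss [D]
4: R B6 → L0 hit [D]
5: W B4 → L1 miss [D]
6: R B1 → L1 miss wb→B4 [-]
7: W B4 → L1 miss [D]

DIRTY = [4, 6]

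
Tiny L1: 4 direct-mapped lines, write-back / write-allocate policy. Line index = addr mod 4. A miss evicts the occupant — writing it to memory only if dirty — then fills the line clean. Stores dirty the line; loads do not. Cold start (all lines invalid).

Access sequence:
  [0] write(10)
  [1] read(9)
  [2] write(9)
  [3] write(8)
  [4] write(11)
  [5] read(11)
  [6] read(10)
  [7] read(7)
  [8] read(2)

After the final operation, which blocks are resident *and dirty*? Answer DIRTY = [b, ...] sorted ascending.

DIRTY = [8, 9]

0: W B10 → L2 miss [D]
1: R B9 → L1 miss [-]
2: W B9 → L1 hit [D]
3: W B8 → L0 miss [D]
4: W B11 → L3 miss [D]
5: R B11 → L3 hit [D]
6: R B10 → L2 hit [D]
7: R B7 → L3 miss wb→B11 [-]
8: R B2 → L2 miss wb→B10 [-]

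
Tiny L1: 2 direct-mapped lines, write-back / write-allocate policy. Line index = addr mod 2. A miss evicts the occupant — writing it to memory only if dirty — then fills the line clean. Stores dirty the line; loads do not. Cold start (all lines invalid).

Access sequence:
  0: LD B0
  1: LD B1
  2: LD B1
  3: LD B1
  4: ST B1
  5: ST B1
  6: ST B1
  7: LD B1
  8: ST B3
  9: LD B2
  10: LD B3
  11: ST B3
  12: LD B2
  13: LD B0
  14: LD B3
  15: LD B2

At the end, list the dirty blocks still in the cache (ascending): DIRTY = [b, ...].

0: R B0 -> L0 miss  d=-]
1: R B1 -> L1 miss  d=-]
2: R B1 -> L1 hit  d=-]
3: R B1 -> L1 hit  d=-]
4: W B1 -> L1 hit  d=D]
5: W B1 -> L1 hit  d=D]
6: W B1 -> L1 hit  d=D]
7: R B1 -> L1 hit  d=D]
8: W B3 -> L1 miss wb->B1  d=D]
9: R B2 -> L0 miss  d=-]
10: R B3 -> L1 hit  d=D]
11: W B3 -> L1 hit  d=D]
12: R B2 -> L0 hit  d=-]
13: R B0 -> L0 miss  d=-]
14: R B3 -> L1 hit  d=D]
15: R B2 -> L0 miss  d=-]

DIRTY = [3]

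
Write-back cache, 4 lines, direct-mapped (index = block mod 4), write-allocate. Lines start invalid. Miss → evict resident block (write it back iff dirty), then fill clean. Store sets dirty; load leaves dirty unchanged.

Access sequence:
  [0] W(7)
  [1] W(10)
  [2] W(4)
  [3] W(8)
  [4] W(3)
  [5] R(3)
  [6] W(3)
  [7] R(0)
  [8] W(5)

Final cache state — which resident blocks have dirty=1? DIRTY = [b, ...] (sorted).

DIRTY = [3, 5, 10]

0: W B7 → L3 miss [D]
1: W B10 → L2 miss [D]
2: W B4 → L0 miss [D]
3: W B8 → L0 miss wb→B4 [D]
4: W B3 → L3 miss wb→B7 [D]
5: R B3 → L3 hit [D]
6: W B3 → L3 hit [D]
7: R B0 → L0 miss wb→B8 [-]
8: W B5 → L1 miss [D]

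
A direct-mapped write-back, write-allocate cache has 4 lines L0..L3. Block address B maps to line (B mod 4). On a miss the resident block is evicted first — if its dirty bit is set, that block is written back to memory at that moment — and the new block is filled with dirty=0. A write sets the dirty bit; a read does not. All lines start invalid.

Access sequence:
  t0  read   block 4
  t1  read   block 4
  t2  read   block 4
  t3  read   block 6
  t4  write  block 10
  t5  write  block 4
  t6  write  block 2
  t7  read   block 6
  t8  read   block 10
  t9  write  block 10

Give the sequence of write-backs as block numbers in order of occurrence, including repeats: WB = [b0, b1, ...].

  0 | R B4 → L0 miss [-]
  1 | R B4 → L0 hit [-]
  2 | R B4 → L0 hit [-]
  3 | R B6 → L2 miss [-]
  4 | W B10 → L2 miss [D]
  5 | W B4 → L0 hit [D]
  6 | W B2 → L2 miss wb→B10 [D]
  7 | R B6 → L2 miss wb→B2 [-]
  8 | R B10 → L2 miss [-]
  9 | W B10 → L2 hit [D]

WB = [10, 2]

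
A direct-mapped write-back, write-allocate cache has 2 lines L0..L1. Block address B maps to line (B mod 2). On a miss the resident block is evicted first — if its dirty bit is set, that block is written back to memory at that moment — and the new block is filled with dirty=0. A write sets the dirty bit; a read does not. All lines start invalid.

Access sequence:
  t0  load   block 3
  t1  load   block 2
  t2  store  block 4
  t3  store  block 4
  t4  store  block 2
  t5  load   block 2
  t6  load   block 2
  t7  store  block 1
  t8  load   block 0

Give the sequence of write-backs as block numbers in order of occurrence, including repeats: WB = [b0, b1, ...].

0: R B3 → L1 miss [-]
1: R B2 → L0 miss [-]
2: W B4 → L0 miss [D]
3: W B4 → L0 hit [D]
4: W B2 → L0 miss wb→B4 [D]
5: R B2 → L0 hit [D]
6: R B2 → L0 hit [D]
7: W B1 → L1 miss [D]
8: R B0 → L0 miss wb→B2 [-]

WB = [4, 2]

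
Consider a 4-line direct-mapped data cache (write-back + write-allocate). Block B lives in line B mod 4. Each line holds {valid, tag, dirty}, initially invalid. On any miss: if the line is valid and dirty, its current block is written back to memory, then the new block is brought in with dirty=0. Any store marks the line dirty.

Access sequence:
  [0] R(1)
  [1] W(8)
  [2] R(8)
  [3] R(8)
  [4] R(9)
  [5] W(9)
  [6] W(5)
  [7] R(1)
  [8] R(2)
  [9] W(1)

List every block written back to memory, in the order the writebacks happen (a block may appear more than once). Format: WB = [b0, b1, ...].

WB = [9, 5]

  0 | R B1 → L1 miss [-]
  1 | W B8 → L0 miss [D]
  2 | R B8 → L0 hit [D]
  3 | R B8 → L0 hit [D]
  4 | R B9 → L1 miss [-]
  5 | W B9 → L1 hit [D]
  6 | W B5 → L1 miss wb→B9 [D]
  7 | R B1 → L1 miss wb→B5 [-]
  8 | R B2 → L2 miss [-]
  9 | W B1 → L1 hit [D]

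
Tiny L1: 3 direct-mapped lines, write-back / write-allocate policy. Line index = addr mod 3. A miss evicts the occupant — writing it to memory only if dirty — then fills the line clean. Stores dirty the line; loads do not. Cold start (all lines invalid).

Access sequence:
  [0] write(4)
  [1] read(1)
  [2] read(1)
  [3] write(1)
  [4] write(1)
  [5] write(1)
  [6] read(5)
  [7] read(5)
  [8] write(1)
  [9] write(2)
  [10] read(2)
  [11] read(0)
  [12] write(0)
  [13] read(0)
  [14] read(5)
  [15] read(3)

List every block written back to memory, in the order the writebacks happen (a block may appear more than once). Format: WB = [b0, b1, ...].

WB = [4, 2, 0]

0: W B4 → L1 miss [D]
1: R B1 → L1 miss wb→B4 [-]
2: R B1 → L1 hit [-]
3: W B1 → L1 hit [D]
4: W B1 → L1 hit [D]
5: W B1 → L1 hit [D]
6: R B5 → L2 miss [-]
7: R B5 → L2 hit [-]
8: W B1 → L1 hit [D]
9: W B2 → L2 miss [D]
10: R B2 → L2 hit [D]
11: R B0 → L0 miss [-]
12: W B0 → L0 hit [D]
13: R B0 → L0 hit [D]
14: R B5 → L2 miss wb→B2 [-]
15: R B3 → L0 miss wb→B0 [-]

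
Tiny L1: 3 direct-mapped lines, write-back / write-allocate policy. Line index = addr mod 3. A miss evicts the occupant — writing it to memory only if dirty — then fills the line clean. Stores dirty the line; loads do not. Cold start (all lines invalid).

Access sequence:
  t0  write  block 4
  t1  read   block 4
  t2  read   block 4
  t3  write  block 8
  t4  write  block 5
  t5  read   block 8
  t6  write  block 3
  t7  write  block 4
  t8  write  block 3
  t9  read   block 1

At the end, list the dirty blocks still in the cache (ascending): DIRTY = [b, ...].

0: W B4 → L1 miss [D]
1: R B4 → L1 hit [D]
2: R B4 → L1 hit [D]
3: W B8 → L2 miss [D]
4: W B5 → L2 miss wb→B8 [D]
5: R B8 → L2 miss wb→B5 [-]
6: W B3 → L0 miss [D]
7: W B4 → L1 hit [D]
8: W B3 → L0 hit [D]
9: R B1 → L1 miss wb→B4 [-]

DIRTY = [3]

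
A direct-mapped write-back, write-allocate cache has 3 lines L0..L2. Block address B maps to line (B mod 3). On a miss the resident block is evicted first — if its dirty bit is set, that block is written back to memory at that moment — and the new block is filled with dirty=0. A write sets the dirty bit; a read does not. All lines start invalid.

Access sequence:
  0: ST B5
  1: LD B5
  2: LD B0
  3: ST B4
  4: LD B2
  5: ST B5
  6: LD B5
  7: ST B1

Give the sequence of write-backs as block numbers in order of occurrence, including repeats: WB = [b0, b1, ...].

WB = [5, 4]

0: W B5 -> L2 miss  d=D]
1: R B5 -> L2 hit  d=D]
2: R B0 -> L0 miss  d=-]
3: W B4 -> L1 miss  d=D]
4: R B2 -> L2 miss wb->B5  d=-]
5: W B5 -> L2 miss  d=D]
6: R B5 -> L2 hit  d=D]
7: W B1 -> L1 miss wb->B4  d=D]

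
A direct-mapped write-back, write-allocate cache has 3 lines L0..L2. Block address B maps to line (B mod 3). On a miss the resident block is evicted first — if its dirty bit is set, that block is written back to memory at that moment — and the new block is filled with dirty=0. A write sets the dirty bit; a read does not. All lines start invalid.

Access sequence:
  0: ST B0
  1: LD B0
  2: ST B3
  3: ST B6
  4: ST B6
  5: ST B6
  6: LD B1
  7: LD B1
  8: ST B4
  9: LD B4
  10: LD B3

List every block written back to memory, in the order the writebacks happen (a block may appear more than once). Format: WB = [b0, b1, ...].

WB = [0, 3, 6]

  0 | W B0 → L0 miss [D]
  1 | R B0 → L0 hit [D]
  2 | W B3 → L0 miss wb→B0 [D]
  3 | W B6 → L0 miss wb→B3 [D]
  4 | W B6 → L0 hit [D]
  5 | W B6 → L0 hit [D]
  6 | R B1 → L1 miss [-]
  7 | R B1 → L1 hit [-]
  8 | W B4 → L1 miss [D]
  9 | R B4 → L1 hit [D]
  10 | R B3 → L0 miss wb→B6 [-]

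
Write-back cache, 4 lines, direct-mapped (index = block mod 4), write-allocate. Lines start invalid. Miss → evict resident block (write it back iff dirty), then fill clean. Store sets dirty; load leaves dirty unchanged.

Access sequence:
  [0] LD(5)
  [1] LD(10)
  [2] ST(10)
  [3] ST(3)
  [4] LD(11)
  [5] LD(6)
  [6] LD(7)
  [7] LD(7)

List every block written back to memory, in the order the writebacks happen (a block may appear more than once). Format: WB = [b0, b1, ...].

  0 | R B5 → L1 miss [-]
  1 | R B10 → L2 miss [-]
  2 | W B10 → L2 hit [D]
  3 | W B3 → L3 miss [D]
  4 | R B11 → L3 miss wb→B3 [-]
  5 | R B6 → L2 miss wb→B10 [-]
  6 | R B7 → L3 miss [-]
  7 | R B7 → L3 hit [-]

WB = [3, 10]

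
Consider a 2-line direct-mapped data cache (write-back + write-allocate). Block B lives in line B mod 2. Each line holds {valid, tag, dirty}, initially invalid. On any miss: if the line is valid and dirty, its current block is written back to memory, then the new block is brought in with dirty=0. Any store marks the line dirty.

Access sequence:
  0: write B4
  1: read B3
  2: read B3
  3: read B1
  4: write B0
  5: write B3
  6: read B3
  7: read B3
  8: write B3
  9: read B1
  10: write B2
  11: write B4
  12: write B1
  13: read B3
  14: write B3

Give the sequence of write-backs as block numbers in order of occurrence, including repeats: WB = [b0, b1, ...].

WB = [4, 3, 0, 2, 1]

  0 | W B4 → L0 miss [D]
  1 | R B3 → L1 miss [-]
  2 | R B3 → L1 hit [-]
  3 | R B1 → L1 miss [-]
  4 | W B0 → L0 miss wb→B4 [D]
  5 | W B3 → L1 miss [D]
  6 | R B3 → L1 hit [D]
  7 | R B3 → L1 hit [D]
  8 | W B3 → L1 hit [D]
  9 | R B1 → L1 miss wb→B3 [-]
  10 | W B2 → L0 miss wb→B0 [D]
  11 | W B4 → L0 miss wb→B2 [D]
  12 | W B1 → L1 hit [D]
  13 | R B3 → L1 miss wb→B1 [-]
  14 | W B3 → L1 hit [D]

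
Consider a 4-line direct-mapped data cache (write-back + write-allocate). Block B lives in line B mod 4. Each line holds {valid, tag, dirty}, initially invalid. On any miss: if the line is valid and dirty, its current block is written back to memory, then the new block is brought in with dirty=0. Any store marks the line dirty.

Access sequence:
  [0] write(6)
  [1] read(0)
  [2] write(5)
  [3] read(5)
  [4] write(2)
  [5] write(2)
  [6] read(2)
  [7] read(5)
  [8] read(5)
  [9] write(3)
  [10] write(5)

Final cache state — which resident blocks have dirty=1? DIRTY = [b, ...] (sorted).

DIRTY = [2, 3, 5]

  0 | W B6 → L2 miss [D]
  1 | R B0 → L0 miss [-]
  2 | W B5 → L1 miss [D]
  3 | R B5 → L1 hit [D]
  4 | W B2 → L2 miss wb→B6 [D]
  5 | W B2 → L2 hit [D]
  6 | R B2 → L2 hit [D]
  7 | R B5 → L1 hit [D]
  8 | R B5 → L1 hit [D]
  9 | W B3 → L3 miss [D]
  10 | W B5 → L1 hit [D]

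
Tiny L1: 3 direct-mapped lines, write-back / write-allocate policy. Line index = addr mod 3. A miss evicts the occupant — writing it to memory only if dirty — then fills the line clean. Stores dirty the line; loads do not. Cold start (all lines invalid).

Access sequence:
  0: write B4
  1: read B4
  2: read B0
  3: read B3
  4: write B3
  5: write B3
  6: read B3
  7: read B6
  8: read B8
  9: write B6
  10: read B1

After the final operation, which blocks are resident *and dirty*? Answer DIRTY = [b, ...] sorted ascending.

  0 | W B4 → L1 miss [D]
  1 | R B4 → L1 hit [D]
  2 | R B0 → L0 miss [-]
  3 | R B3 → L0 miss [-]
  4 | W B3 → L0 hit [D]
  5 | W B3 → L0 hit [D]
  6 | R B3 → L0 hit [D]
  7 | R B6 → L0 miss wb→B3 [-]
  8 | R B8 → L2 miss [-]
  9 | W B6 → L0 hit [D]
  10 | R B1 → L1 miss wb→B4 [-]

DIRTY = [6]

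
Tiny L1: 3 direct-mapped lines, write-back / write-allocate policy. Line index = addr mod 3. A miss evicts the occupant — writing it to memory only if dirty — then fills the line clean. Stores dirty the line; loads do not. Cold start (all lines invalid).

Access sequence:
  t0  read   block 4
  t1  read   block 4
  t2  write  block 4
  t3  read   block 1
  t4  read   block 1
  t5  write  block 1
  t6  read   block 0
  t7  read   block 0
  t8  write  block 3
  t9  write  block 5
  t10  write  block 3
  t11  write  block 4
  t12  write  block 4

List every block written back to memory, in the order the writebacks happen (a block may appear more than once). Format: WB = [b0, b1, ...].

WB = [4, 1]

0: R B4 → L1 miss [-]
1: R B4 → L1 hit [-]
2: W B4 → L1 hit [D]
3: R B1 → L1 miss wb→B4 [-]
4: R B1 → L1 hit [-]
5: W B1 → L1 hit [D]
6: R B0 → L0 miss [-]
7: R B0 → L0 hit [-]
8: W B3 → L0 miss [D]
9: W B5 → L2 miss [D]
10: W B3 → L0 hit [D]
11: W B4 → L1 miss wb→B1 [D]
12: W B4 → L1 hit [D]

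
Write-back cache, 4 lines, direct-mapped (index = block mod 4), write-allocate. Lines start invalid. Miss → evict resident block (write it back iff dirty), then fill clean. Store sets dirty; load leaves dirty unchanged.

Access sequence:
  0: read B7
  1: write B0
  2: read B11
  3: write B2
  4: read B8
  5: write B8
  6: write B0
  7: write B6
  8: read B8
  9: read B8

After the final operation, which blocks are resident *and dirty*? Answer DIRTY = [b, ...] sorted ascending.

0: R B7 → L3 miss [-]
1: W B0 → L0 miss [D]
2: R B11 → L3 miss [-]
3: W B2 → L2 miss [D]
4: R B8 → L0 miss wb→B0 [-]
5: W B8 → L0 hit [D]
6: W B0 → L0 miss wb→B8 [D]
7: W B6 → L2 miss wb→B2 [D]
8: R B8 → L0 miss wb→B0 [-]
9: R B8 → L0 hit [-]

DIRTY = [6]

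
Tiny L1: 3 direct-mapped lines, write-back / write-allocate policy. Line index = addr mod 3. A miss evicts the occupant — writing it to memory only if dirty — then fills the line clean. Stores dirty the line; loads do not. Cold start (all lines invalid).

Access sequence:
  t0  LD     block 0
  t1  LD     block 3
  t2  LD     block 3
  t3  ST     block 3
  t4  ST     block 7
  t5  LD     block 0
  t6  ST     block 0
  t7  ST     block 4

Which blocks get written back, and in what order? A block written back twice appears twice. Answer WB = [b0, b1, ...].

WB = [3, 7]

0: R B0 -> L0 miss  d=-]
1: R B3 -> L0 miss  d=-]
2: R B3 -> L0 hit  d=-]
3: W B3 -> L0 hit  d=D]
4: W B7 -> L1 miss  d=D]
5: R B0 -> L0 miss wb->B3  d=-]
6: W B0 -> L0 hit  d=D]
7: W B4 -> L1 miss wb->B7  d=D]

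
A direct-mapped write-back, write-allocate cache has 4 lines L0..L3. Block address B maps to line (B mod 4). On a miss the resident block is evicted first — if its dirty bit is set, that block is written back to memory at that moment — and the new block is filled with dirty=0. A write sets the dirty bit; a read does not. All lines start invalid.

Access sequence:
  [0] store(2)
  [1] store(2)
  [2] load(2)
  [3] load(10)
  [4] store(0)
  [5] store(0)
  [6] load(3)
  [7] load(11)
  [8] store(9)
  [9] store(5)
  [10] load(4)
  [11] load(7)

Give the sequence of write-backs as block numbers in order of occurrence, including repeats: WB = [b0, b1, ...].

0: W B2 -> L2 miss  d=D]
1: W B2 -> L2 hit  d=D]
2: R B2 -> L2 hit  d=D]
3: R B10 -> L2 miss wb->B2  d=-]
4: W B0 -> L0 miss  d=D]
5: W B0 -> L0 hit  d=D]
6: R B3 -> L3 miss  d=-]
7: R B11 -> L3 miss  d=-]
8: W B9 -> L1 miss  d=D]
9: W B5 -> L1 miss wb->B9  d=D]
10: R B4 -> L0 miss wb->B0  d=-]
11: R B7 -> L3 miss  d=-]

WB = [2, 9, 0]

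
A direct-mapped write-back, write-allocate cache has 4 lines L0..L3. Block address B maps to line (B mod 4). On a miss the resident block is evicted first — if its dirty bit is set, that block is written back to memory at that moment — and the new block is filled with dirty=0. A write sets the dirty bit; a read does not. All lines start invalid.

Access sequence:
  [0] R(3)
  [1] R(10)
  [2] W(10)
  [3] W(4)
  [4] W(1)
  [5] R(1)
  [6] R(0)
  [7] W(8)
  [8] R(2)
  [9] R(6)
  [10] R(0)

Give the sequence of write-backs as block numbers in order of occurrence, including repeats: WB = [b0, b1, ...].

WB = [4, 10, 8]

0: R B3 -> L3 miss  d=-]
1: R B10 -> L2 miss  d=-]
2: W B10 -> L2 hit  d=D]
3: W B4 -> L0 miss  d=D]
4: W B1 -> L1 miss  d=D]
5: R B1 -> L1 hit  d=D]
6: R B0 -> L0 miss wb->B4  d=-]
7: W B8 -> L0 miss  d=D]
8: R B2 -> L2 miss wb->B10  d=-]
9: R B6 -> L2 miss  d=-]
10: R B0 -> L0 miss wb->B8  d=-]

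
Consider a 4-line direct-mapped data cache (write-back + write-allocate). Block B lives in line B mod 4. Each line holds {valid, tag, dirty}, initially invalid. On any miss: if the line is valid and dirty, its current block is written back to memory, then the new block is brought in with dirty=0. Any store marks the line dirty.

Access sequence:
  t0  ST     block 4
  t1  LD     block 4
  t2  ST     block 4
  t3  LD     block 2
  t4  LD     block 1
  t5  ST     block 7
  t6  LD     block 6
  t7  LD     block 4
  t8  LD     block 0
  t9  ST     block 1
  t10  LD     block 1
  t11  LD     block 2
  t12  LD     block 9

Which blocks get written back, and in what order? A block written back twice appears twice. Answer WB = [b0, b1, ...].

WB = [4, 1]

  0 | W B4 → L0 miss [D]
  1 | R B4 → L0 hit [D]
  2 | W B4 → L0 hit [D]
  3 | R B2 → L2 miss [-]
  4 | R B1 → L1 miss [-]
  5 | W B7 → L3 miss [D]
  6 | R B6 → L2 miss [-]
  7 | R B4 → L0 hit [D]
  8 | R B0 → L0 miss wb→B4 [-]
  9 | W B1 → L1 hit [D]
  10 | R B1 → L1 hit [D]
  11 | R B2 → L2 miss [-]
  12 | R B9 → L1 miss wb→B1 [-]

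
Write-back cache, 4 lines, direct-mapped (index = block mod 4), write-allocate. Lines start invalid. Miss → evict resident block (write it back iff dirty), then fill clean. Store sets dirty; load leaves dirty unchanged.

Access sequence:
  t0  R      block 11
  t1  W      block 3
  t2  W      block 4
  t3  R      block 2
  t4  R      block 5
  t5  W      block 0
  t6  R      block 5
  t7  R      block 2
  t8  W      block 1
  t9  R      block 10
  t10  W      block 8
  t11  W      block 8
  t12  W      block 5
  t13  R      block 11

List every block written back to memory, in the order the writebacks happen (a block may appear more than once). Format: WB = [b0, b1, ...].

  0 | R B11 → L3 miss [-]
  1 | W B3 → L3 miss [D]
  2 | W B4 → L0 miss [D]
  3 | R B2 → L2 miss [-]
  4 | R B5 → L1 miss [-]
  5 | W B0 → L0 miss wb→B4 [D]
  6 | R B5 → L1 hit [-]
  7 | R B2 → L2 hit [-]
  8 | W B1 → L1 miss [D]
  9 | R B10 → L2 miss [-]
  10 | W B8 → L0 miss wb→B0 [D]
  11 | W B8 → L0 hit [D]
  12 | W B5 → L1 miss wb→B1 [D]
  13 | R B11 → L3 miss wb→B3 [-]

WB = [4, 0, 1, 3]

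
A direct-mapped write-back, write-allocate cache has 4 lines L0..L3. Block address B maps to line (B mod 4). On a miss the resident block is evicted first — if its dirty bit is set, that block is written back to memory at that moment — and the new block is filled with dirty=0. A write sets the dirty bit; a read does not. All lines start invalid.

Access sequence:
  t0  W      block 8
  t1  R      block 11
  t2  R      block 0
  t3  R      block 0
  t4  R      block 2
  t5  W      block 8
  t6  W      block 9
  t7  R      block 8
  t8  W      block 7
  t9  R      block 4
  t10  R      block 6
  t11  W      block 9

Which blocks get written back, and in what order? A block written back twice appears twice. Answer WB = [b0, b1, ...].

  0 | W B8 → L0 miss [D]
  1 | R B11 → L3 miss [-]
  2 | R B0 → L0 miss wb→B8 [-]
  3 | R B0 → L0 hit [-]
  4 | R B2 → L2 miss [-]
  5 | W B8 → L0 miss [D]
  6 | W B9 → L1 miss [D]
  7 | R B8 → L0 hit [D]
  8 | W B7 → L3 miss [D]
  9 | R B4 → L0 miss wb→B8 [-]
  10 | R B6 → L2 miss [-]
  11 | W B9 → L1 hit [D]

WB = [8, 8]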